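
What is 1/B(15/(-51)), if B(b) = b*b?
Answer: 289/25 ≈ 11.560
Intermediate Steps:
B(b) = b²
1/B(15/(-51)) = 1/((15/(-51))²) = 1/((15*(-1/51))²) = 1/((-5/17)²) = 1/(25/289) = 289/25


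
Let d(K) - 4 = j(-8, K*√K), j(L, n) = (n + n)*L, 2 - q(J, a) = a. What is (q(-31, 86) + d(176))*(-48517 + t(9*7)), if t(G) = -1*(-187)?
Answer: 3866400 + 544389120*√11 ≈ 1.8094e+9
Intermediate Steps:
q(J, a) = 2 - a
j(L, n) = 2*L*n (j(L, n) = (2*n)*L = 2*L*n)
d(K) = 4 - 16*K^(3/2) (d(K) = 4 + 2*(-8)*(K*√K) = 4 + 2*(-8)*K^(3/2) = 4 - 16*K^(3/2))
t(G) = 187
(q(-31, 86) + d(176))*(-48517 + t(9*7)) = ((2 - 1*86) + (4 - 11264*√11))*(-48517 + 187) = ((2 - 86) + (4 - 11264*√11))*(-48330) = (-84 + (4 - 11264*√11))*(-48330) = (-80 - 11264*√11)*(-48330) = 3866400 + 544389120*√11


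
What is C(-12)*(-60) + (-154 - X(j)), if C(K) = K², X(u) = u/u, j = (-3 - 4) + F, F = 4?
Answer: -8795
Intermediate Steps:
j = -3 (j = (-3 - 4) + 4 = -7 + 4 = -3)
X(u) = 1
C(-12)*(-60) + (-154 - X(j)) = (-12)²*(-60) + (-154 - 1*1) = 144*(-60) + (-154 - 1) = -8640 - 155 = -8795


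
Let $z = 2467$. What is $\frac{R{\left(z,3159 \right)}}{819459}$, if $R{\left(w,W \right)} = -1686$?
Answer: $- \frac{562}{273153} \approx -0.0020575$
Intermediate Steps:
$\frac{R{\left(z,3159 \right)}}{819459} = - \frac{1686}{819459} = \left(-1686\right) \frac{1}{819459} = - \frac{562}{273153}$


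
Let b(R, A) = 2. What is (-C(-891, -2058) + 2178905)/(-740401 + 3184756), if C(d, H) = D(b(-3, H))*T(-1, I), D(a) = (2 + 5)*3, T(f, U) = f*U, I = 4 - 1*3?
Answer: 2178926/2444355 ≈ 0.89141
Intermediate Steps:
I = 1 (I = 4 - 3 = 1)
T(f, U) = U*f
D(a) = 21 (D(a) = 7*3 = 21)
C(d, H) = -21 (C(d, H) = 21*(1*(-1)) = 21*(-1) = -21)
(-C(-891, -2058) + 2178905)/(-740401 + 3184756) = (-1*(-21) + 2178905)/(-740401 + 3184756) = (21 + 2178905)/2444355 = 2178926*(1/2444355) = 2178926/2444355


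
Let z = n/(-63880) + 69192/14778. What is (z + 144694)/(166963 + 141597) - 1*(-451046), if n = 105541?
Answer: 7299094353530193479/16182577308800 ≈ 4.5105e+5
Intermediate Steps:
z = 158905559/52445480 (z = 105541/(-63880) + 69192/14778 = 105541*(-1/63880) + 69192*(1/14778) = -105541/63880 + 3844/821 = 158905559/52445480 ≈ 3.0299)
(z + 144694)/(166963 + 141597) - 1*(-451046) = (158905559/52445480 + 144694)/(166963 + 141597) - 1*(-451046) = (7588705188679/52445480)/308560 + 451046 = (7588705188679/52445480)*(1/308560) + 451046 = 7588705188679/16182577308800 + 451046 = 7299094353530193479/16182577308800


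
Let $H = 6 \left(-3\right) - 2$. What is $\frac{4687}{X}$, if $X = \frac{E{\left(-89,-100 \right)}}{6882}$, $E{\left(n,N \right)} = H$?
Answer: $- \frac{16127967}{10} \approx -1.6128 \cdot 10^{6}$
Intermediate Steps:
$H = -20$ ($H = -18 - 2 = -20$)
$E{\left(n,N \right)} = -20$
$X = - \frac{10}{3441}$ ($X = - \frac{20}{6882} = \left(-20\right) \frac{1}{6882} = - \frac{10}{3441} \approx -0.0029061$)
$\frac{4687}{X} = \frac{4687}{- \frac{10}{3441}} = 4687 \left(- \frac{3441}{10}\right) = - \frac{16127967}{10}$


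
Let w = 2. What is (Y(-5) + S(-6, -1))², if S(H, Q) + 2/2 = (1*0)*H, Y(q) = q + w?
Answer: 16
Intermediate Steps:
Y(q) = 2 + q (Y(q) = q + 2 = 2 + q)
S(H, Q) = -1 (S(H, Q) = -1 + (1*0)*H = -1 + 0*H = -1 + 0 = -1)
(Y(-5) + S(-6, -1))² = ((2 - 5) - 1)² = (-3 - 1)² = (-4)² = 16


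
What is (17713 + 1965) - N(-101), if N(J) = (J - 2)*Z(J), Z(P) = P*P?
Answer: 1070381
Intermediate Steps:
Z(P) = P**2
N(J) = J**2*(-2 + J) (N(J) = (J - 2)*J**2 = (-2 + J)*J**2 = J**2*(-2 + J))
(17713 + 1965) - N(-101) = (17713 + 1965) - (-101)**2*(-2 - 101) = 19678 - 10201*(-103) = 19678 - 1*(-1050703) = 19678 + 1050703 = 1070381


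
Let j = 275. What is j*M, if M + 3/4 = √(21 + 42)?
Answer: -825/4 + 825*√7 ≈ 1976.5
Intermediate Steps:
M = -¾ + 3*√7 (M = -¾ + √(21 + 42) = -¾ + √63 = -¾ + 3*√7 ≈ 7.1873)
j*M = 275*(-¾ + 3*√7) = -825/4 + 825*√7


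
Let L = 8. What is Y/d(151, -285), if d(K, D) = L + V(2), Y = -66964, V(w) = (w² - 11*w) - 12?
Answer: 33482/11 ≈ 3043.8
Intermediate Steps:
V(w) = -12 + w² - 11*w
d(K, D) = -22 (d(K, D) = 8 + (-12 + 2² - 11*2) = 8 + (-12 + 4 - 22) = 8 - 30 = -22)
Y/d(151, -285) = -66964/(-22) = -66964*(-1/22) = 33482/11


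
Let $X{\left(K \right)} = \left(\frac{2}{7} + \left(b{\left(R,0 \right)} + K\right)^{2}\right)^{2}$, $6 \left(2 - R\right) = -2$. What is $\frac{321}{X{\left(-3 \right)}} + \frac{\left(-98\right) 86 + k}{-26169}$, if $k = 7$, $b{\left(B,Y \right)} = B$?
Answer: $\frac{11119469039}{18457868} \approx 602.42$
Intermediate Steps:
$R = \frac{7}{3}$ ($R = 2 - - \frac{1}{3} = 2 + \frac{1}{3} = \frac{7}{3} \approx 2.3333$)
$X{\left(K \right)} = \left(\frac{2}{7} + \left(\frac{7}{3} + K\right)^{2}\right)^{2}$
$\frac{321}{X{\left(-3 \right)}} + \frac{\left(-98\right) 86 + k}{-26169} = \frac{321}{\frac{1}{3969} \left(18 + 7 \left(7 + 3 \left(-3\right)\right)^{2}\right)^{2}} + \frac{\left(-98\right) 86 + 7}{-26169} = \frac{321}{\frac{1}{3969} \left(18 + 7 \left(7 - 9\right)^{2}\right)^{2}} + \left(-8428 + 7\right) \left(- \frac{1}{26169}\right) = \frac{321}{\frac{1}{3969} \left(18 + 7 \left(-2\right)^{2}\right)^{2}} - - \frac{2807}{8723} = \frac{321}{\frac{1}{3969} \left(18 + 7 \cdot 4\right)^{2}} + \frac{2807}{8723} = \frac{321}{\frac{1}{3969} \left(18 + 28\right)^{2}} + \frac{2807}{8723} = \frac{321}{\frac{1}{3969} \cdot 46^{2}} + \frac{2807}{8723} = \frac{321}{\frac{1}{3969} \cdot 2116} + \frac{2807}{8723} = \frac{321}{\frac{2116}{3969}} + \frac{2807}{8723} = 321 \cdot \frac{3969}{2116} + \frac{2807}{8723} = \frac{1274049}{2116} + \frac{2807}{8723} = \frac{11119469039}{18457868}$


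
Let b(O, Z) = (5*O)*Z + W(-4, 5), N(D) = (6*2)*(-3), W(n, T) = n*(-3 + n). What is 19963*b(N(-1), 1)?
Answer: -3034376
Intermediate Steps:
N(D) = -36 (N(D) = 12*(-3) = -36)
b(O, Z) = 28 + 5*O*Z (b(O, Z) = (5*O)*Z - 4*(-3 - 4) = 5*O*Z - 4*(-7) = 5*O*Z + 28 = 28 + 5*O*Z)
19963*b(N(-1), 1) = 19963*(28 + 5*(-36)*1) = 19963*(28 - 180) = 19963*(-152) = -3034376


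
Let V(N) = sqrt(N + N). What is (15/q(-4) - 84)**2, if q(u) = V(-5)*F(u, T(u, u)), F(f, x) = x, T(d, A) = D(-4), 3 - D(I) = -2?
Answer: 70551/10 + 252*I*sqrt(10)/5 ≈ 7055.1 + 159.38*I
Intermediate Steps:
D(I) = 5 (D(I) = 3 - 1*(-2) = 3 + 2 = 5)
T(d, A) = 5
V(N) = sqrt(2)*sqrt(N) (V(N) = sqrt(2*N) = sqrt(2)*sqrt(N))
q(u) = 5*I*sqrt(10) (q(u) = (sqrt(2)*sqrt(-5))*5 = (sqrt(2)*(I*sqrt(5)))*5 = (I*sqrt(10))*5 = 5*I*sqrt(10))
(15/q(-4) - 84)**2 = (15/((5*I*sqrt(10))) - 84)**2 = (15*(-I*sqrt(10)/50) - 84)**2 = (-3*I*sqrt(10)/10 - 84)**2 = (-84 - 3*I*sqrt(10)/10)**2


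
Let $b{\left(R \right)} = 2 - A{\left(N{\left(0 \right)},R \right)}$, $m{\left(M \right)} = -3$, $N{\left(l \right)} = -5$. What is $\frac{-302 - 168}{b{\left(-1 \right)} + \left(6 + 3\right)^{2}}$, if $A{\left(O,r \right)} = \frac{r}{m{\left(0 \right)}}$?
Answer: $- \frac{705}{124} \approx -5.6855$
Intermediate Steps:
$A{\left(O,r \right)} = - \frac{r}{3}$ ($A{\left(O,r \right)} = \frac{r}{-3} = r \left(- \frac{1}{3}\right) = - \frac{r}{3}$)
$b{\left(R \right)} = 2 + \frac{R}{3}$ ($b{\left(R \right)} = 2 - - \frac{R}{3} = 2 + \frac{R}{3}$)
$\frac{-302 - 168}{b{\left(-1 \right)} + \left(6 + 3\right)^{2}} = \frac{-302 - 168}{\left(2 + \frac{1}{3} \left(-1\right)\right) + \left(6 + 3\right)^{2}} = - \frac{470}{\left(2 - \frac{1}{3}\right) + 9^{2}} = - \frac{470}{\frac{5}{3} + 81} = - \frac{470}{\frac{248}{3}} = \left(-470\right) \frac{3}{248} = - \frac{705}{124}$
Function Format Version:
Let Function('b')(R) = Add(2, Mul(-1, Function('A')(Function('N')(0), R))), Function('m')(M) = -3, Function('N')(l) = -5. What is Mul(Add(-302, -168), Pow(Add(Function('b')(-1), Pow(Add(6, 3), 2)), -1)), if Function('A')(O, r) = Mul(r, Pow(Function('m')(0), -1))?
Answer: Rational(-705, 124) ≈ -5.6855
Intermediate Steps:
Function('A')(O, r) = Mul(Rational(-1, 3), r) (Function('A')(O, r) = Mul(r, Pow(-3, -1)) = Mul(r, Rational(-1, 3)) = Mul(Rational(-1, 3), r))
Function('b')(R) = Add(2, Mul(Rational(1, 3), R)) (Function('b')(R) = Add(2, Mul(-1, Mul(Rational(-1, 3), R))) = Add(2, Mul(Rational(1, 3), R)))
Mul(Add(-302, -168), Pow(Add(Function('b')(-1), Pow(Add(6, 3), 2)), -1)) = Mul(Add(-302, -168), Pow(Add(Add(2, Mul(Rational(1, 3), -1)), Pow(Add(6, 3), 2)), -1)) = Mul(-470, Pow(Add(Add(2, Rational(-1, 3)), Pow(9, 2)), -1)) = Mul(-470, Pow(Add(Rational(5, 3), 81), -1)) = Mul(-470, Pow(Rational(248, 3), -1)) = Mul(-470, Rational(3, 248)) = Rational(-705, 124)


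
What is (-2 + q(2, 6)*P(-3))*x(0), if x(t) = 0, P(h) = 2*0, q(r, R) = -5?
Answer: 0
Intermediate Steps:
P(h) = 0
(-2 + q(2, 6)*P(-3))*x(0) = (-2 - 5*0)*0 = (-2 + 0)*0 = -2*0 = 0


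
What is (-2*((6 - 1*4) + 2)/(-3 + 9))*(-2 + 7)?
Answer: -20/3 ≈ -6.6667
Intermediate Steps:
(-2*((6 - 1*4) + 2)/(-3 + 9))*(-2 + 7) = -2*((6 - 4) + 2)/6*5 = -2*(2 + 2)/6*5 = -8/6*5 = -2*2/3*5 = -4/3*5 = -20/3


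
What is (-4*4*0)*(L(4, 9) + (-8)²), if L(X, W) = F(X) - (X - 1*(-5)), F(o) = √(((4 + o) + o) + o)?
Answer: 0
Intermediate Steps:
F(o) = √(4 + 3*o) (F(o) = √((4 + 2*o) + o) = √(4 + 3*o))
L(X, W) = -5 + √(4 + 3*X) - X (L(X, W) = √(4 + 3*X) - (X - 1*(-5)) = √(4 + 3*X) - (X + 5) = √(4 + 3*X) - (5 + X) = √(4 + 3*X) + (-5 - X) = -5 + √(4 + 3*X) - X)
(-4*4*0)*(L(4, 9) + (-8)²) = (-4*4*0)*((-5 + √(4 + 3*4) - 1*4) + (-8)²) = (-16*0)*((-5 + √(4 + 12) - 4) + 64) = 0*((-5 + √16 - 4) + 64) = 0*((-5 + 4 - 4) + 64) = 0*(-5 + 64) = 0*59 = 0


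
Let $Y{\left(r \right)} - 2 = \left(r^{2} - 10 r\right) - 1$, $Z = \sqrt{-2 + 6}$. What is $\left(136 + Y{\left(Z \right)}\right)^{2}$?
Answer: $14641$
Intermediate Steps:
$Z = 2$ ($Z = \sqrt{4} = 2$)
$Y{\left(r \right)} = 1 + r^{2} - 10 r$ ($Y{\left(r \right)} = 2 - \left(1 - r^{2} + 10 r\right) = 1 + r^{2} - 10 r$)
$\left(136 + Y{\left(Z \right)}\right)^{2} = \left(136 + \left(1 + 2^{2} - 20\right)\right)^{2} = \left(136 + \left(1 + 4 - 20\right)\right)^{2} = \left(136 - 15\right)^{2} = 121^{2} = 14641$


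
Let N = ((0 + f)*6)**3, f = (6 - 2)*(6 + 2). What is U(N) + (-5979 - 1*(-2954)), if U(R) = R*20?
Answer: 141554735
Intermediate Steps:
f = 32 (f = 4*8 = 32)
N = 7077888 (N = ((0 + 32)*6)**3 = (32*6)**3 = 192**3 = 7077888)
U(R) = 20*R
U(N) + (-5979 - 1*(-2954)) = 20*7077888 + (-5979 - 1*(-2954)) = 141557760 + (-5979 + 2954) = 141557760 - 3025 = 141554735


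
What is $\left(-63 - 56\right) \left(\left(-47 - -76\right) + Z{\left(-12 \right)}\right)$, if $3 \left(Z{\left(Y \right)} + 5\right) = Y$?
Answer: $-2380$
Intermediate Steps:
$Z{\left(Y \right)} = -5 + \frac{Y}{3}$
$\left(-63 - 56\right) \left(\left(-47 - -76\right) + Z{\left(-12 \right)}\right) = \left(-63 - 56\right) \left(\left(-47 - -76\right) + \left(-5 + \frac{1}{3} \left(-12\right)\right)\right) = - 119 \left(\left(-47 + 76\right) - 9\right) = - 119 \left(29 - 9\right) = \left(-119\right) 20 = -2380$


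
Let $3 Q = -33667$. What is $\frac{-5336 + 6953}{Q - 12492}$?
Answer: $- \frac{4851}{71143} \approx -0.068187$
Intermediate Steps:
$Q = - \frac{33667}{3}$ ($Q = \frac{1}{3} \left(-33667\right) = - \frac{33667}{3} \approx -11222.0$)
$\frac{-5336 + 6953}{Q - 12492} = \frac{-5336 + 6953}{- \frac{33667}{3} - 12492} = \frac{1617}{- \frac{71143}{3}} = 1617 \left(- \frac{3}{71143}\right) = - \frac{4851}{71143}$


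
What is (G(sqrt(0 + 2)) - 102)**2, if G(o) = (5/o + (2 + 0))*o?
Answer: 9417 - 388*sqrt(2) ≈ 8868.3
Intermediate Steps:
G(o) = o*(2 + 5/o) (G(o) = (5/o + 2)*o = (2 + 5/o)*o = o*(2 + 5/o))
(G(sqrt(0 + 2)) - 102)**2 = ((5 + 2*sqrt(0 + 2)) - 102)**2 = ((5 + 2*sqrt(2)) - 102)**2 = (-97 + 2*sqrt(2))**2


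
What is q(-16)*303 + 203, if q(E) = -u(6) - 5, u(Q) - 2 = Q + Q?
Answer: -5554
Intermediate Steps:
u(Q) = 2 + 2*Q (u(Q) = 2 + (Q + Q) = 2 + 2*Q)
q(E) = -19 (q(E) = -(2 + 2*6) - 5 = -(2 + 12) - 5 = -1*14 - 5 = -14 - 5 = -19)
q(-16)*303 + 203 = -19*303 + 203 = -5757 + 203 = -5554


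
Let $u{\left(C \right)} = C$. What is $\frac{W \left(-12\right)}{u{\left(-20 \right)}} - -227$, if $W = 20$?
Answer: $239$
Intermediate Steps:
$\frac{W \left(-12\right)}{u{\left(-20 \right)}} - -227 = \frac{20 \left(-12\right)}{-20} - -227 = \left(-240\right) \left(- \frac{1}{20}\right) + 227 = 12 + 227 = 239$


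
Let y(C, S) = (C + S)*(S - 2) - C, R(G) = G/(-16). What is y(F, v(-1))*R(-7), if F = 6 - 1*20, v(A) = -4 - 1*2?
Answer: 609/8 ≈ 76.125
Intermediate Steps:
v(A) = -6 (v(A) = -4 - 2 = -6)
F = -14 (F = 6 - 20 = -14)
R(G) = -G/16 (R(G) = G*(-1/16) = -G/16)
y(C, S) = -C + (-2 + S)*(C + S) (y(C, S) = (C + S)*(-2 + S) - C = (-2 + S)*(C + S) - C = -C + (-2 + S)*(C + S))
y(F, v(-1))*R(-7) = ((-6)**2 - 3*(-14) - 2*(-6) - 14*(-6))*(-1/16*(-7)) = (36 + 42 + 12 + 84)*(7/16) = 174*(7/16) = 609/8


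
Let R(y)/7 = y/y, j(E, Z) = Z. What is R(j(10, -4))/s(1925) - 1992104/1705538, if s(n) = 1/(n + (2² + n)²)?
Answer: 22223808953926/852769 ≈ 2.6061e+7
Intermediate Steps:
s(n) = 1/(n + (4 + n)²)
R(y) = 7 (R(y) = 7*(y/y) = 7*1 = 7)
R(j(10, -4))/s(1925) - 1992104/1705538 = 7/(1/(1925 + (4 + 1925)²)) - 1992104/1705538 = 7/(1/(1925 + 1929²)) - 1992104*1/1705538 = 7/(1/(1925 + 3721041)) - 996052/852769 = 7/(1/3722966) - 996052/852769 = 7*3722966 - 996052/852769 = 26060762 - 996052/852769 = 22223808953926/852769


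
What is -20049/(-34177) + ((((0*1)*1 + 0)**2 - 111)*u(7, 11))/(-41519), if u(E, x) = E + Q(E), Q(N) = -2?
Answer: 851382666/1418994863 ≈ 0.59999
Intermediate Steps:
u(E, x) = -2 + E (u(E, x) = E - 2 = -2 + E)
-20049/(-34177) + ((((0*1)*1 + 0)**2 - 111)*u(7, 11))/(-41519) = -20049/(-34177) + ((((0*1)*1 + 0)**2 - 111)*(-2 + 7))/(-41519) = -20049*(-1/34177) + (((0*1 + 0)**2 - 111)*5)*(-1/41519) = 20049/34177 + (((0 + 0)**2 - 111)*5)*(-1/41519) = 20049/34177 + ((0**2 - 111)*5)*(-1/41519) = 20049/34177 + ((0 - 111)*5)*(-1/41519) = 20049/34177 - 111*5*(-1/41519) = 20049/34177 - 555*(-1/41519) = 20049/34177 + 555/41519 = 851382666/1418994863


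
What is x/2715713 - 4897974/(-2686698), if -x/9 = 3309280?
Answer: -122193831413/13363188069 ≈ -9.1441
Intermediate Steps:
x = -29783520 (x = -9*3309280 = -29783520)
x/2715713 - 4897974/(-2686698) = -29783520/2715713 - 4897974/(-2686698) = -29783520*1/2715713 - 4897974*(-1/2686698) = -2291040/208901 + 816329/447783 = -122193831413/13363188069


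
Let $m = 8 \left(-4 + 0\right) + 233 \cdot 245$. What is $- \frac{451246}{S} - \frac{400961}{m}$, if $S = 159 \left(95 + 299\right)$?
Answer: $- \frac{25431770422}{1787071119} \approx -14.231$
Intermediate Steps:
$S = 62646$ ($S = 159 \cdot 394 = 62646$)
$m = 57053$ ($m = 8 \left(-4\right) + 57085 = -32 + 57085 = 57053$)
$- \frac{451246}{S} - \frac{400961}{m} = - \frac{451246}{62646} - \frac{400961}{57053} = \left(-451246\right) \frac{1}{62646} - \frac{400961}{57053} = - \frac{225623}{31323} - \frac{400961}{57053} = - \frac{25431770422}{1787071119}$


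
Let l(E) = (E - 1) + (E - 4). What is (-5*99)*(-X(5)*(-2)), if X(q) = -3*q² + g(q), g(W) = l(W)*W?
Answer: 49500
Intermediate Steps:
l(E) = -5 + 2*E (l(E) = (-1 + E) + (-4 + E) = -5 + 2*E)
g(W) = W*(-5 + 2*W) (g(W) = (-5 + 2*W)*W = W*(-5 + 2*W))
X(q) = -3*q² + q*(-5 + 2*q)
(-5*99)*(-X(5)*(-2)) = (-5*99)*(-5*(-5 - 1*5)*(-2)) = -495*(-5*(-5 - 5))*(-2) = -495*(-5*(-10))*(-2) = -495*(-1*(-50))*(-2) = -24750*(-2) = -495*(-100) = 49500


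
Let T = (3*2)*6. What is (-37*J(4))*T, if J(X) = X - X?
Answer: 0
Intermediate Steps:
J(X) = 0
T = 36 (T = 6*6 = 36)
(-37*J(4))*T = -37*0*36 = 0*36 = 0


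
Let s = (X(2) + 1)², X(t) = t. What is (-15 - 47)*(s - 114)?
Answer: 6510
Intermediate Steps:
s = 9 (s = (2 + 1)² = 3² = 9)
(-15 - 47)*(s - 114) = (-15 - 47)*(9 - 114) = -62*(-105) = 6510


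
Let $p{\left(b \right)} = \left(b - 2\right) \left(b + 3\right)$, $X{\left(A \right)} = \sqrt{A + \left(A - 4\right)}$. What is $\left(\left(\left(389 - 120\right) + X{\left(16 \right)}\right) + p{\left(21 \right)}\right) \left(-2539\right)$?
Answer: $-1840775 - 5078 \sqrt{7} \approx -1.8542 \cdot 10^{6}$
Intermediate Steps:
$X{\left(A \right)} = \sqrt{-4 + 2 A}$ ($X{\left(A \right)} = \sqrt{A + \left(-4 + A\right)} = \sqrt{-4 + 2 A}$)
$p{\left(b \right)} = \left(-2 + b\right) \left(3 + b\right)$
$\left(\left(\left(389 - 120\right) + X{\left(16 \right)}\right) + p{\left(21 \right)}\right) \left(-2539\right) = \left(\left(\left(389 - 120\right) + \sqrt{-4 + 2 \cdot 16}\right) + \left(-6 + 21 + 21^{2}\right)\right) \left(-2539\right) = \left(\left(269 + \sqrt{-4 + 32}\right) + \left(-6 + 21 + 441\right)\right) \left(-2539\right) = \left(\left(269 + \sqrt{28}\right) + 456\right) \left(-2539\right) = \left(\left(269 + 2 \sqrt{7}\right) + 456\right) \left(-2539\right) = \left(725 + 2 \sqrt{7}\right) \left(-2539\right) = -1840775 - 5078 \sqrt{7}$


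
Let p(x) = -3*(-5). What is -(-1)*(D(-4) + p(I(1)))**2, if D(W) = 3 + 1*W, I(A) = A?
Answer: 196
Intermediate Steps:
D(W) = 3 + W
p(x) = 15
-(-1)*(D(-4) + p(I(1)))**2 = -(-1)*((3 - 4) + 15)**2 = -(-1)*(-1 + 15)**2 = -(-1)*14**2 = -(-1)*196 = -1*(-196) = 196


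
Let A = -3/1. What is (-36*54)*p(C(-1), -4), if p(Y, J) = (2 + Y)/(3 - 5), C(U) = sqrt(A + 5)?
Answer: 1944 + 972*sqrt(2) ≈ 3318.6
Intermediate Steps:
A = -3 (A = -3*1 = -3)
C(U) = sqrt(2) (C(U) = sqrt(-3 + 5) = sqrt(2))
p(Y, J) = -1 - Y/2 (p(Y, J) = (2 + Y)/(-2) = (2 + Y)*(-1/2) = -1 - Y/2)
(-36*54)*p(C(-1), -4) = (-36*54)*(-1 - sqrt(2)/2) = -1944*(-1 - sqrt(2)/2) = 1944 + 972*sqrt(2)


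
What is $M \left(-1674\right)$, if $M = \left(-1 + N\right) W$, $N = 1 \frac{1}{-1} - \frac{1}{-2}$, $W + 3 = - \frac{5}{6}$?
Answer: $- \frac{19251}{2} \approx -9625.5$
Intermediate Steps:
$W = - \frac{23}{6}$ ($W = -3 - \frac{5}{6} = - \frac{23}{6} \approx -3.8333$)
$N = - \frac{1}{2}$ ($N = 1 \left(-1\right) - - \frac{1}{2} = -1 + \frac{1}{2} = - \frac{1}{2} \approx -0.5$)
$M = \frac{23}{4}$ ($M = \left(-1 - \frac{1}{2}\right) \left(- \frac{23}{6}\right) = \left(- \frac{3}{2}\right) \left(- \frac{23}{6}\right) = \frac{23}{4} \approx 5.75$)
$M \left(-1674\right) = \frac{23}{4} \left(-1674\right) = - \frac{19251}{2}$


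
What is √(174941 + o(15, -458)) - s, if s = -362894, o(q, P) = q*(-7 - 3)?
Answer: 362894 + √174791 ≈ 3.6331e+5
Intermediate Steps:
o(q, P) = -10*q (o(q, P) = q*(-10) = -10*q)
√(174941 + o(15, -458)) - s = √(174941 - 10*15) - 1*(-362894) = √(174941 - 150) + 362894 = √174791 + 362894 = 362894 + √174791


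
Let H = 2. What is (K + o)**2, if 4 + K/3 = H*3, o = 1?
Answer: 49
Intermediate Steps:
K = 6 (K = -12 + 3*(2*3) = -12 + 3*6 = -12 + 18 = 6)
(K + o)**2 = (6 + 1)**2 = 7**2 = 49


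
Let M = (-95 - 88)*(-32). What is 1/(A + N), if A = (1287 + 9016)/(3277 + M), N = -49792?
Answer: -9133/454740033 ≈ -2.0084e-5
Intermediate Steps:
M = 5856 (M = -183*(-32) = 5856)
A = 10303/9133 (A = (1287 + 9016)/(3277 + 5856) = 10303/9133 ≈ 1.1281)
1/(A + N) = 1/(10303/9133 - 49792) = 1/(-454740033/9133) = -9133/454740033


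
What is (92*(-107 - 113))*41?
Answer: -829840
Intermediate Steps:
(92*(-107 - 113))*41 = (92*(-220))*41 = -20240*41 = -829840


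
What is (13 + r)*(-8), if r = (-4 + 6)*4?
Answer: -168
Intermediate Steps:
r = 8 (r = 2*4 = 8)
(13 + r)*(-8) = (13 + 8)*(-8) = 21*(-8) = -168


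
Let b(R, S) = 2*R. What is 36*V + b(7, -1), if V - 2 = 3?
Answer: 194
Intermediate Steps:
V = 5 (V = 2 + 3 = 5)
36*V + b(7, -1) = 36*5 + 2*7 = 180 + 14 = 194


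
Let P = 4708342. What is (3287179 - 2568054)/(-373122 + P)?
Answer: 143825/867044 ≈ 0.16588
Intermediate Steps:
(3287179 - 2568054)/(-373122 + P) = (3287179 - 2568054)/(-373122 + 4708342) = 719125/4335220 = 719125*(1/4335220) = 143825/867044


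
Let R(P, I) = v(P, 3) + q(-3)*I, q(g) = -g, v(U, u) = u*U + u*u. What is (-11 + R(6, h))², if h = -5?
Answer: 1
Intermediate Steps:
v(U, u) = u² + U*u (v(U, u) = U*u + u² = u² + U*u)
R(P, I) = 9 + 3*I + 3*P (R(P, I) = 3*(P + 3) + (-1*(-3))*I = 3*(3 + P) + 3*I = (9 + 3*P) + 3*I = 9 + 3*I + 3*P)
(-11 + R(6, h))² = (-11 + (9 + 3*(-5) + 3*6))² = (-11 + (9 - 15 + 18))² = (-11 + 12)² = 1² = 1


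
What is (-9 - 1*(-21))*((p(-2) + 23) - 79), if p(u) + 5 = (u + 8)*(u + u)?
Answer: -1020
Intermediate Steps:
p(u) = -5 + 2*u*(8 + u) (p(u) = -5 + (u + 8)*(u + u) = -5 + (8 + u)*(2*u) = -5 + 2*u*(8 + u))
(-9 - 1*(-21))*((p(-2) + 23) - 79) = (-9 - 1*(-21))*(((-5 + 2*(-2)**2 + 16*(-2)) + 23) - 79) = (-9 + 21)*(((-5 + 2*4 - 32) + 23) - 79) = 12*(((-5 + 8 - 32) + 23) - 79) = 12*((-29 + 23) - 79) = 12*(-6 - 79) = 12*(-85) = -1020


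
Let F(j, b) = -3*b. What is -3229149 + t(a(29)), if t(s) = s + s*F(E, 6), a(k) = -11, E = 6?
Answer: -3228962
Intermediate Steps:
t(s) = -17*s (t(s) = s + s*(-3*6) = s + s*(-18) = s - 18*s = -17*s)
-3229149 + t(a(29)) = -3229149 - 17*(-11) = -3229149 + 187 = -3228962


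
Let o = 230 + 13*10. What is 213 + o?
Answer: 573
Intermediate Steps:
o = 360 (o = 230 + 130 = 360)
213 + o = 213 + 360 = 573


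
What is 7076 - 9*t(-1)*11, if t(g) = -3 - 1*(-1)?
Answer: 7274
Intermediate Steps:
t(g) = -2 (t(g) = -3 + 1 = -2)
7076 - 9*t(-1)*11 = 7076 - 9*(-2)*11 = 7076 - (-18)*11 = 7076 - 1*(-198) = 7076 + 198 = 7274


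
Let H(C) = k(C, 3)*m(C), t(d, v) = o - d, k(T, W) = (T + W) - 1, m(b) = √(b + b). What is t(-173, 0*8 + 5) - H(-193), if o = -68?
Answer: 105 + 191*I*√386 ≈ 105.0 + 3752.6*I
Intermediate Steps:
m(b) = √2*√b (m(b) = √(2*b) = √2*√b)
k(T, W) = -1 + T + W
t(d, v) = -68 - d
H(C) = √2*√C*(2 + C) (H(C) = (-1 + C + 3)*(√2*√C) = (2 + C)*(√2*√C) = √2*√C*(2 + C))
t(-173, 0*8 + 5) - H(-193) = (-68 - 1*(-173)) - √2*√(-193)*(2 - 193) = (-68 + 173) - √2*I*√193*(-191) = 105 - (-191)*I*√386 = 105 + 191*I*√386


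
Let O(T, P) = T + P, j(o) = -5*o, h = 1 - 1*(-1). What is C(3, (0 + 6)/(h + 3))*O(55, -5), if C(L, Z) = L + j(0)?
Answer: 150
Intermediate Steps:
h = 2 (h = 1 + 1 = 2)
O(T, P) = P + T
C(L, Z) = L (C(L, Z) = L - 5*0 = L + 0 = L)
C(3, (0 + 6)/(h + 3))*O(55, -5) = 3*(-5 + 55) = 3*50 = 150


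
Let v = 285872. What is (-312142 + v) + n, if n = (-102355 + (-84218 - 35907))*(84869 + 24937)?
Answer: -24429665150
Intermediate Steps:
n = -24429638880 (n = (-102355 - 120125)*109806 = -222480*109806 = -24429638880)
(-312142 + v) + n = (-312142 + 285872) - 24429638880 = -26270 - 24429638880 = -24429665150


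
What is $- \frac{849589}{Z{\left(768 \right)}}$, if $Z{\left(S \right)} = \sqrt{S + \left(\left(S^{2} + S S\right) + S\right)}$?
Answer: $- \frac{849589 \sqrt{4614}}{73824} \approx -781.72$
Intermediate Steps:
$Z{\left(S \right)} = \sqrt{2 S + 2 S^{2}}$ ($Z{\left(S \right)} = \sqrt{S + \left(\left(S^{2} + S^{2}\right) + S\right)} = \sqrt{S + \left(2 S^{2} + S\right)} = \sqrt{S + \left(S + 2 S^{2}\right)} = \sqrt{2 S + 2 S^{2}}$)
$- \frac{849589}{Z{\left(768 \right)}} = - \frac{849589}{\sqrt{2} \sqrt{768 \left(1 + 768\right)}} = - \frac{849589}{\sqrt{2} \sqrt{768 \cdot 769}} = - \frac{849589}{\sqrt{2} \sqrt{590592}} = - \frac{849589}{\sqrt{2} \cdot 16 \sqrt{2307}} = - \frac{849589}{16 \sqrt{4614}} = - 849589 \frac{\sqrt{4614}}{73824} = - \frac{849589 \sqrt{4614}}{73824}$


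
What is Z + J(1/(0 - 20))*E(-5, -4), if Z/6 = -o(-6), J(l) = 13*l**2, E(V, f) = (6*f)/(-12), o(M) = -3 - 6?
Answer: 10813/200 ≈ 54.065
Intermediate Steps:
o(M) = -9
E(V, f) = -f/2 (E(V, f) = (6*f)*(-1/12) = -f/2)
Z = 54 (Z = 6*(-1*(-9)) = 6*9 = 54)
Z + J(1/(0 - 20))*E(-5, -4) = 54 + (13*(1/(0 - 20))**2)*(-1/2*(-4)) = 54 + (13*(1/(-20))**2)*2 = 54 + (13*(-1/20)**2)*2 = 54 + (13*(1/400))*2 = 54 + (13/400)*2 = 54 + 13/200 = 10813/200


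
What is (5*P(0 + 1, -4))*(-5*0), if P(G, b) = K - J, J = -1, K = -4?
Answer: 0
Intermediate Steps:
P(G, b) = -3 (P(G, b) = -4 - 1*(-1) = -4 + 1 = -3)
(5*P(0 + 1, -4))*(-5*0) = (5*(-3))*(-5*0) = -15*0 = 0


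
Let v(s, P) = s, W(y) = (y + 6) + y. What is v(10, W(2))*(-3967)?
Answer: -39670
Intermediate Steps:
W(y) = 6 + 2*y (W(y) = (6 + y) + y = 6 + 2*y)
v(10, W(2))*(-3967) = 10*(-3967) = -39670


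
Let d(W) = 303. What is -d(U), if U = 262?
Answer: -303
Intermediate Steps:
-d(U) = -1*303 = -303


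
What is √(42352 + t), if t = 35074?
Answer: √77426 ≈ 278.26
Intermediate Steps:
√(42352 + t) = √(42352 + 35074) = √77426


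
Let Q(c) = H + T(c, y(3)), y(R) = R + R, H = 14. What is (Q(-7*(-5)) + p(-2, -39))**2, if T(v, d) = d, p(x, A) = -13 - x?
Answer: 81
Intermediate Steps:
y(R) = 2*R
Q(c) = 20 (Q(c) = 14 + 2*3 = 14 + 6 = 20)
(Q(-7*(-5)) + p(-2, -39))**2 = (20 + (-13 - 1*(-2)))**2 = (20 + (-13 + 2))**2 = (20 - 11)**2 = 9**2 = 81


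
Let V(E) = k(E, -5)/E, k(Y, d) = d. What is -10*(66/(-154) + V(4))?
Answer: 235/14 ≈ 16.786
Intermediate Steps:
V(E) = -5/E
-10*(66/(-154) + V(4)) = -10*(66/(-154) - 5/4) = -10*(66*(-1/154) - 5*¼) = -10*(-3/7 - 5/4) = -10*(-47/28) = 235/14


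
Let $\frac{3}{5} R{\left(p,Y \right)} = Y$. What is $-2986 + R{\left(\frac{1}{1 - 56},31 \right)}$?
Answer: $- \frac{8803}{3} \approx -2934.3$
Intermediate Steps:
$R{\left(p,Y \right)} = \frac{5 Y}{3}$
$-2986 + R{\left(\frac{1}{1 - 56},31 \right)} = -2986 + \frac{5}{3} \cdot 31 = -2986 + \frac{155}{3} = - \frac{8803}{3}$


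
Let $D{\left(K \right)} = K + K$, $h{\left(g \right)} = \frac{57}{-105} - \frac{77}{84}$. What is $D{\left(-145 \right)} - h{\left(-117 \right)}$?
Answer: $- \frac{121187}{420} \approx -288.54$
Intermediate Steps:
$h{\left(g \right)} = - \frac{613}{420}$ ($h{\left(g \right)} = 57 \left(- \frac{1}{105}\right) - \frac{11}{12} = - \frac{19}{35} - \frac{11}{12} = - \frac{613}{420}$)
$D{\left(K \right)} = 2 K$
$D{\left(-145 \right)} - h{\left(-117 \right)} = 2 \left(-145\right) - - \frac{613}{420} = -290 + \frac{613}{420} = - \frac{121187}{420}$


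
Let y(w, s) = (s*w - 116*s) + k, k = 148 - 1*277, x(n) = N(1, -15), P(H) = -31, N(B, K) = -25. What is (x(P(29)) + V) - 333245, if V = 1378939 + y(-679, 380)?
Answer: 743440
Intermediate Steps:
x(n) = -25
k = -129 (k = 148 - 277 = -129)
y(w, s) = -129 - 116*s + s*w (y(w, s) = (s*w - 116*s) - 129 = (-116*s + s*w) - 129 = -129 - 116*s + s*w)
V = 1076710 (V = 1378939 + (-129 - 116*380 + 380*(-679)) = 1378939 + (-129 - 44080 - 258020) = 1378939 - 302229 = 1076710)
(x(P(29)) + V) - 333245 = (-25 + 1076710) - 333245 = 1076685 - 333245 = 743440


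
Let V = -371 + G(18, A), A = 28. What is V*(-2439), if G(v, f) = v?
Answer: 860967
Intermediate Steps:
V = -353 (V = -371 + 18 = -353)
V*(-2439) = -353*(-2439) = 860967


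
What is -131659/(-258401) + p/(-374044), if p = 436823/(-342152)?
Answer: 1531801716681765/3006375894043808 ≈ 0.50952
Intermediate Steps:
p = -436823/342152 (p = 436823*(-1/342152) = -436823/342152 ≈ -1.2767)
-131659/(-258401) + p/(-374044) = -131659/(-258401) - 436823/342152/(-374044) = -131659*(-1/258401) - 436823/342152*(-1/374044) = 11969/23491 + 436823/127979902688 = 1531801716681765/3006375894043808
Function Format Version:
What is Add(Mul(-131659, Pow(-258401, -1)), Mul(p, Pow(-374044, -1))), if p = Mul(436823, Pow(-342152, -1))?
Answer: Rational(1531801716681765, 3006375894043808) ≈ 0.50952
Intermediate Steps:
p = Rational(-436823, 342152) (p = Mul(436823, Rational(-1, 342152)) = Rational(-436823, 342152) ≈ -1.2767)
Add(Mul(-131659, Pow(-258401, -1)), Mul(p, Pow(-374044, -1))) = Add(Mul(-131659, Pow(-258401, -1)), Mul(Rational(-436823, 342152), Pow(-374044, -1))) = Add(Mul(-131659, Rational(-1, 258401)), Mul(Rational(-436823, 342152), Rational(-1, 374044))) = Add(Rational(11969, 23491), Rational(436823, 127979902688)) = Rational(1531801716681765, 3006375894043808)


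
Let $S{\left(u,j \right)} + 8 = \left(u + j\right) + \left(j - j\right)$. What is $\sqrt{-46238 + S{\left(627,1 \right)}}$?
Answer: $i \sqrt{45618} \approx 213.58 i$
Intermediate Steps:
$S{\left(u,j \right)} = -8 + j + u$ ($S{\left(u,j \right)} = -8 + \left(\left(u + j\right) + \left(j - j\right)\right) = -8 + \left(\left(j + u\right) + 0\right) = -8 + \left(j + u\right) = -8 + j + u$)
$\sqrt{-46238 + S{\left(627,1 \right)}} = \sqrt{-46238 + \left(-8 + 1 + 627\right)} = \sqrt{-46238 + 620} = \sqrt{-45618} = i \sqrt{45618}$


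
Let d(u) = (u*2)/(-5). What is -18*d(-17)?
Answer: -612/5 ≈ -122.40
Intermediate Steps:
d(u) = -2*u/5 (d(u) = (2*u)*(-⅕) = -2*u/5)
-18*d(-17) = -(-36)*(-17)/5 = -18*34/5 = -612/5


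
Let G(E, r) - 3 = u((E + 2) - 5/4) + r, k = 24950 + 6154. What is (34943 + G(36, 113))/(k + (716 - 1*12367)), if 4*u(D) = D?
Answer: 561091/311248 ≈ 1.8027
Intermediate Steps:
k = 31104
u(D) = D/4
G(E, r) = 51/16 + r + E/4 (G(E, r) = 3 + (((E + 2) - 5/4)/4 + r) = 3 + (((2 + E) - 5*¼)/4 + r) = 3 + (((2 + E) - 5/4)/4 + r) = 3 + ((¾ + E)/4 + r) = 3 + ((3/16 + E/4) + r) = 3 + (3/16 + r + E/4) = 51/16 + r + E/4)
(34943 + G(36, 113))/(k + (716 - 1*12367)) = (34943 + (51/16 + 113 + (¼)*36))/(31104 + (716 - 1*12367)) = (34943 + (51/16 + 113 + 9))/(31104 + (716 - 12367)) = (34943 + 2003/16)/(31104 - 11651) = (561091/16)/19453 = (561091/16)*(1/19453) = 561091/311248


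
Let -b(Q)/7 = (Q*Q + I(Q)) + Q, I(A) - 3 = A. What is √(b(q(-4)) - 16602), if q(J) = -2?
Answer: 3*I*√1847 ≈ 128.93*I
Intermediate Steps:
I(A) = 3 + A
b(Q) = -21 - 14*Q - 7*Q² (b(Q) = -7*((Q*Q + (3 + Q)) + Q) = -7*((Q² + (3 + Q)) + Q) = -7*((3 + Q + Q²) + Q) = -7*(3 + Q² + 2*Q) = -21 - 14*Q - 7*Q²)
√(b(q(-4)) - 16602) = √((-21 - 14*(-2) - 7*(-2)²) - 16602) = √((-21 + 28 - 7*4) - 16602) = √((-21 + 28 - 28) - 16602) = √(-21 - 16602) = √(-16623) = 3*I*√1847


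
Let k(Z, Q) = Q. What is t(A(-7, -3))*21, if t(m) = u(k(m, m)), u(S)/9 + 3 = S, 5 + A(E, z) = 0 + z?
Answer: -2079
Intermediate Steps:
A(E, z) = -5 + z (A(E, z) = -5 + (0 + z) = -5 + z)
u(S) = -27 + 9*S
t(m) = -27 + 9*m
t(A(-7, -3))*21 = (-27 + 9*(-5 - 3))*21 = (-27 + 9*(-8))*21 = (-27 - 72)*21 = -99*21 = -2079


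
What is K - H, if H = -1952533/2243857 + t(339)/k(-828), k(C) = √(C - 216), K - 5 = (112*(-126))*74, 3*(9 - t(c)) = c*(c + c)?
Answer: -213019978818/203987 - 25535*I*√29/58 ≈ -1.0443e+6 - 2370.9*I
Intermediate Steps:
t(c) = 9 - 2*c²/3 (t(c) = 9 - c*(c + c)/3 = 9 - c*2*c/3 = 9 - 2*c²/3)
K = -1044283 (K = 5 + (112*(-126))*74 = 5 - 14112*74 = 5 - 1044288 = -1044283)
k(C) = √(-216 + C)
H = -177503/203987 + 25535*I*√29/58 (H = -1952533/2243857 + (9 - ⅔*339²)/(√(-216 - 828)) = -1952533*1/2243857 + (9 - ⅔*114921)/(√(-1044)) = -177503/203987 + (9 - 76614)/((6*I*√29)) = -177503/203987 - (-25535)*I*√29/58 = -177503/203987 + 25535*I*√29/58 ≈ -0.87017 + 2370.9*I)
K - H = -1044283 - (-177503/203987 + 25535*I*√29/58) = -1044283 + (177503/203987 - 25535*I*√29/58) = -213019978818/203987 - 25535*I*√29/58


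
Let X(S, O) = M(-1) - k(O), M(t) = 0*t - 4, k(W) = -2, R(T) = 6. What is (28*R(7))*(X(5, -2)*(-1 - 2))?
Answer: 1008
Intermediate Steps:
M(t) = -4 (M(t) = 0 - 4 = -4)
X(S, O) = -2 (X(S, O) = -4 - 1*(-2) = -4 + 2 = -2)
(28*R(7))*(X(5, -2)*(-1 - 2)) = (28*6)*(-2*(-1 - 2)) = 168*(-2*(-3)) = 168*6 = 1008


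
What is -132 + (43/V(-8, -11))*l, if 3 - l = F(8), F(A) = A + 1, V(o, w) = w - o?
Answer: -46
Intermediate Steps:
F(A) = 1 + A
l = -6 (l = 3 - (1 + 8) = 3 - 1*9 = 3 - 9 = -6)
-132 + (43/V(-8, -11))*l = -132 + (43/(-11 - 1*(-8)))*(-6) = -132 + (43/(-11 + 8))*(-6) = -132 + (43/(-3))*(-6) = -132 + (43*(-1/3))*(-6) = -132 - 43/3*(-6) = -132 + 86 = -46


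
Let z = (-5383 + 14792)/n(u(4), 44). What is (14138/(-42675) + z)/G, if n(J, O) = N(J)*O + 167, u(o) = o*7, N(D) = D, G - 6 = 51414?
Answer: 381750013/3069893551500 ≈ 0.00012435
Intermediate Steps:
G = 51420 (G = 6 + 51414 = 51420)
u(o) = 7*o
n(J, O) = 167 + J*O (n(J, O) = J*O + 167 = 167 + J*O)
z = 9409/1399 (z = (-5383 + 14792)/(167 + (7*4)*44) = 9409/(167 + 28*44) = 9409/(167 + 1232) = 9409/1399 ≈ 6.7255)
(14138/(-42675) + z)/G = (14138/(-42675) + 9409/1399)/51420 = (14138*(-1/42675) + 9409/1399)*(1/51420) = (-14138/42675 + 9409/1399)*(1/51420) = (381750013/59702325)*(1/51420) = 381750013/3069893551500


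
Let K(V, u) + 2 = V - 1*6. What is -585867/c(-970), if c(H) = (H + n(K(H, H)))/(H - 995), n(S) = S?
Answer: -1151228655/1948 ≈ -5.9098e+5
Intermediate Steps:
K(V, u) = -8 + V (K(V, u) = -2 + (V - 1*6) = -2 + (V - 6) = -2 + (-6 + V) = -8 + V)
c(H) = (-8 + 2*H)/(-995 + H) (c(H) = (H + (-8 + H))/(H - 995) = (-8 + 2*H)/(-995 + H))
-585867/c(-970) = -585867*(-995 - 970)/(2*(-4 - 970)) = -585867/(2*(-974)/(-1965)) = -585867/(2*(-1/1965)*(-974)) = -585867/1948/1965 = -585867*1965/1948 = -1151228655/1948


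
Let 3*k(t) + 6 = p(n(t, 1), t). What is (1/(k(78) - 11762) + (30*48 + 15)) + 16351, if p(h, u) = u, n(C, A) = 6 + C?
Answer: 209006827/11738 ≈ 17806.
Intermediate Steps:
k(t) = -2 + t/3
(1/(k(78) - 11762) + (30*48 + 15)) + 16351 = (1/((-2 + (⅓)*78) - 11762) + (30*48 + 15)) + 16351 = (1/((-2 + 26) - 11762) + (1440 + 15)) + 16351 = (1/(24 - 11762) + 1455) + 16351 = (1/(-11738) + 1455) + 16351 = (-1/11738 + 1455) + 16351 = 17078789/11738 + 16351 = 209006827/11738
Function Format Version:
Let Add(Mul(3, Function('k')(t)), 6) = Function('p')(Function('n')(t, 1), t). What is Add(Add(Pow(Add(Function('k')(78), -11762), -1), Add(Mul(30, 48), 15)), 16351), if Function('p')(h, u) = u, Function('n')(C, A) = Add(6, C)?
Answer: Rational(209006827, 11738) ≈ 17806.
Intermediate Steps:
Function('k')(t) = Add(-2, Mul(Rational(1, 3), t))
Add(Add(Pow(Add(Function('k')(78), -11762), -1), Add(Mul(30, 48), 15)), 16351) = Add(Add(Pow(Add(Add(-2, Mul(Rational(1, 3), 78)), -11762), -1), Add(Mul(30, 48), 15)), 16351) = Add(Add(Pow(Add(Add(-2, 26), -11762), -1), Add(1440, 15)), 16351) = Add(Add(Pow(Add(24, -11762), -1), 1455), 16351) = Add(Add(Pow(-11738, -1), 1455), 16351) = Add(Add(Rational(-1, 11738), 1455), 16351) = Add(Rational(17078789, 11738), 16351) = Rational(209006827, 11738)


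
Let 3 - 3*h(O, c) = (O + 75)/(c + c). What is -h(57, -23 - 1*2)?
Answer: -47/25 ≈ -1.8800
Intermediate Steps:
h(O, c) = 1 - (75 + O)/(6*c) (h(O, c) = 1 - (O + 75)/(3*(c + c)) = 1 - (75 + O)/(3*(2*c)) = 1 - (75 + O)*1/(2*c)/3 = 1 - (75 + O)/(6*c))
-h(57, -23 - 1*2) = -(-75 - 1*57 + 6*(-23 - 1*2))/(6*(-23 - 1*2)) = -(-75 - 57 + 6*(-23 - 2))/(6*(-23 - 2)) = -(-75 - 57 + 6*(-25))/(6*(-25)) = -(-1)*(-75 - 57 - 150)/(6*25) = -(-1)*(-282)/(6*25) = -1*47/25 = -47/25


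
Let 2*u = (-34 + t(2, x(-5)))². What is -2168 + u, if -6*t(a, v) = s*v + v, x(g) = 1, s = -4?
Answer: -12855/8 ≈ -1606.9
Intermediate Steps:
t(a, v) = v/2 (t(a, v) = -(-4*v + v)/6 = -(-1)*v/2 = v/2)
u = 4489/8 (u = (-34 + (½)*1)²/2 = (-34 + ½)²/2 = (-67/2)²/2 = (½)*(4489/4) = 4489/8 ≈ 561.13)
-2168 + u = -2168 + 4489/8 = -12855/8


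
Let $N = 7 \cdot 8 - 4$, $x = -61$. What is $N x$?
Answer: $-3172$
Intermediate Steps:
$N = 52$ ($N = 56 - 4 = 52$)
$N x = 52 \left(-61\right) = -3172$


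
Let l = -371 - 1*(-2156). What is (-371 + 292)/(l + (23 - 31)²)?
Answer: -79/1849 ≈ -0.042726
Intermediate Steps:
l = 1785 (l = -371 + 2156 = 1785)
(-371 + 292)/(l + (23 - 31)²) = (-371 + 292)/(1785 + (23 - 31)²) = -79/(1785 + (-8)²) = -79/(1785 + 64) = -79/1849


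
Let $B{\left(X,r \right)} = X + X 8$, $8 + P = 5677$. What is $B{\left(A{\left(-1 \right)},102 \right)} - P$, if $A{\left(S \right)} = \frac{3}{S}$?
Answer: $-5696$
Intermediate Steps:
$P = 5669$ ($P = -8 + 5677 = 5669$)
$B{\left(X,r \right)} = 9 X$ ($B{\left(X,r \right)} = X + 8 X = 9 X$)
$B{\left(A{\left(-1 \right)},102 \right)} - P = 9 \frac{3}{-1} - 5669 = 9 \cdot 3 \left(-1\right) - 5669 = 9 \left(-3\right) - 5669 = -27 - 5669 = -5696$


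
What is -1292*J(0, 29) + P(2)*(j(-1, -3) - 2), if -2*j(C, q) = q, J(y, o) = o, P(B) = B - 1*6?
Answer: -37466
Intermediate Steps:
P(B) = -6 + B (P(B) = B - 6 = -6 + B)
j(C, q) = -q/2
-1292*J(0, 29) + P(2)*(j(-1, -3) - 2) = -1292*29 + (-6 + 2)*(-½*(-3) - 2) = -37468 - 4*(3/2 - 2) = -37468 - 4*(-½) = -37468 + 2 = -37466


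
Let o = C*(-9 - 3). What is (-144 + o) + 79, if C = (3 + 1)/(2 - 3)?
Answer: -17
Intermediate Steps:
C = -4 (C = 4/(-1) = 4*(-1) = -4)
o = 48 (o = -4*(-9 - 3) = -4*(-12) = 48)
(-144 + o) + 79 = (-144 + 48) + 79 = -96 + 79 = -17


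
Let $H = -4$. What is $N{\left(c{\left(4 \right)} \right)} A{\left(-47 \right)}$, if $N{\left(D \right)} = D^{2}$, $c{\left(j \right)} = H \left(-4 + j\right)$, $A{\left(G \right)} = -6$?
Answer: $0$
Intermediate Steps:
$c{\left(j \right)} = 16 - 4 j$ ($c{\left(j \right)} = - 4 \left(-4 + j\right) = 16 - 4 j$)
$N{\left(c{\left(4 \right)} \right)} A{\left(-47 \right)} = \left(16 - 16\right)^{2} \left(-6\right) = 0^{2} \left(-6\right) = 0 \left(-6\right) = 0$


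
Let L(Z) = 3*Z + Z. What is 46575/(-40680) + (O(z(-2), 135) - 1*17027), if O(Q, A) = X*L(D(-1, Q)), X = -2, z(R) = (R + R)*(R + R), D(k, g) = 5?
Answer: -15429603/904 ≈ -17068.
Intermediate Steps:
z(R) = 4*R**2 (z(R) = (2*R)*(2*R) = 4*R**2)
L(Z) = 4*Z
O(Q, A) = -40 (O(Q, A) = -8*5 = -2*20 = -40)
46575/(-40680) + (O(z(-2), 135) - 1*17027) = 46575/(-40680) + (-40 - 1*17027) = 46575*(-1/40680) + (-40 - 17027) = -1035/904 - 17067 = -15429603/904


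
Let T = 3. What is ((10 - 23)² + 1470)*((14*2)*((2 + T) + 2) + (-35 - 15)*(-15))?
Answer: 1550494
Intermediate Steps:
((10 - 23)² + 1470)*((14*2)*((2 + T) + 2) + (-35 - 15)*(-15)) = ((10 - 23)² + 1470)*((14*2)*((2 + 3) + 2) + (-35 - 15)*(-15)) = ((-13)² + 1470)*(28*(5 + 2) - 50*(-15)) = (169 + 1470)*(28*7 + 750) = 1639*(196 + 750) = 1639*946 = 1550494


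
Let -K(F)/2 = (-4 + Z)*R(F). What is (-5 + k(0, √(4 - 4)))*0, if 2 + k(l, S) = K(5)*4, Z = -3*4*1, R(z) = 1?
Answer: 0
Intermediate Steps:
Z = -12 (Z = -12*1 = -12)
K(F) = 32 (K(F) = -2*(-4 - 12) = -(-32) = -2*(-16) = 32)
k(l, S) = 126 (k(l, S) = -2 + 32*4 = -2 + 128 = 126)
(-5 + k(0, √(4 - 4)))*0 = (-5 + 126)*0 = 121*0 = 0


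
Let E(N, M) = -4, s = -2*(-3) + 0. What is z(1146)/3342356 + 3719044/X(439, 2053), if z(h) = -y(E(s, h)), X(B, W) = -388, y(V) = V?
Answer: -776898064132/81052133 ≈ -9585.2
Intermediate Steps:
s = 6 (s = 6 + 0 = 6)
z(h) = 4 (z(h) = -1*(-4) = 4)
z(1146)/3342356 + 3719044/X(439, 2053) = 4/3342356 + 3719044/(-388) = 4*(1/3342356) + 3719044*(-1/388) = 1/835589 - 929761/97 = -776898064132/81052133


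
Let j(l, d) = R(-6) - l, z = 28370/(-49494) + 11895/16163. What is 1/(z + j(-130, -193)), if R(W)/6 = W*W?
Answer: 399985761/138460166716 ≈ 0.0028888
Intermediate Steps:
R(W) = 6*W² (R(W) = 6*(W*W) = 6*W²)
z = 65093410/399985761 (z = 28370*(-1/49494) + 11895*(1/16163) = -14185/24747 + 11895/16163 = 65093410/399985761 ≈ 0.16274)
j(l, d) = 216 - l (j(l, d) = 6*(-6)² - l = 6*36 - l = 216 - l)
1/(z + j(-130, -193)) = 1/(65093410/399985761 + (216 - 1*(-130))) = 1/(65093410/399985761 + (216 + 130)) = 1/(65093410/399985761 + 346) = 1/(138460166716/399985761) = 399985761/138460166716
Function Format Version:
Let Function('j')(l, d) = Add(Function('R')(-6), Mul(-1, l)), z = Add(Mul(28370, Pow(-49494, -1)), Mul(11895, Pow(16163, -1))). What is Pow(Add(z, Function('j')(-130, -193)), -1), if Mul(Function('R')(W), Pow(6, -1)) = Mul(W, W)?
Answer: Rational(399985761, 138460166716) ≈ 0.0028888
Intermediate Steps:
Function('R')(W) = Mul(6, Pow(W, 2)) (Function('R')(W) = Mul(6, Mul(W, W)) = Mul(6, Pow(W, 2)))
z = Rational(65093410, 399985761) (z = Add(Mul(28370, Rational(-1, 49494)), Mul(11895, Rational(1, 16163))) = Add(Rational(-14185, 24747), Rational(11895, 16163)) = Rational(65093410, 399985761) ≈ 0.16274)
Function('j')(l, d) = Add(216, Mul(-1, l)) (Function('j')(l, d) = Add(Mul(6, Pow(-6, 2)), Mul(-1, l)) = Add(Mul(6, 36), Mul(-1, l)) = Add(216, Mul(-1, l)))
Pow(Add(z, Function('j')(-130, -193)), -1) = Pow(Add(Rational(65093410, 399985761), Add(216, Mul(-1, -130))), -1) = Pow(Add(Rational(65093410, 399985761), Add(216, 130)), -1) = Pow(Add(Rational(65093410, 399985761), 346), -1) = Pow(Rational(138460166716, 399985761), -1) = Rational(399985761, 138460166716)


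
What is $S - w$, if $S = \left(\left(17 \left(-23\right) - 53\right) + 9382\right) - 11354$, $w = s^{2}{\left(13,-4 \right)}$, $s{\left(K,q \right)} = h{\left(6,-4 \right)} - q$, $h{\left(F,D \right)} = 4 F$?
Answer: $-3200$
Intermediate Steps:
$s{\left(K,q \right)} = 24 - q$ ($s{\left(K,q \right)} = 4 \cdot 6 - q = 24 - q$)
$w = 784$ ($w = \left(24 - -4\right)^{2} = \left(24 + 4\right)^{2} = 28^{2} = 784$)
$S = -2416$ ($S = \left(\left(-391 - 53\right) + 9382\right) - 11354 = \left(-444 + 9382\right) - 11354 = 8938 - 11354 = -2416$)
$S - w = -2416 - 784 = -3200$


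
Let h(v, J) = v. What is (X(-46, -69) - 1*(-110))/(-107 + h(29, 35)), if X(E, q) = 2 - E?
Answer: -79/39 ≈ -2.0256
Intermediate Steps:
(X(-46, -69) - 1*(-110))/(-107 + h(29, 35)) = ((2 - 1*(-46)) - 1*(-110))/(-107 + 29) = ((2 + 46) + 110)/(-78) = (48 + 110)*(-1/78) = 158*(-1/78) = -79/39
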